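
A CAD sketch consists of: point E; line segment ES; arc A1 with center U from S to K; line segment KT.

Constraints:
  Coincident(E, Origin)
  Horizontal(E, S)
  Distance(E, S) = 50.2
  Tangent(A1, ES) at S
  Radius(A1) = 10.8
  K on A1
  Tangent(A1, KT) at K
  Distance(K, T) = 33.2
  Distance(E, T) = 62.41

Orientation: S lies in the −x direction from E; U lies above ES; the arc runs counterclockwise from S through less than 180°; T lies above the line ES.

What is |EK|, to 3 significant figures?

41.3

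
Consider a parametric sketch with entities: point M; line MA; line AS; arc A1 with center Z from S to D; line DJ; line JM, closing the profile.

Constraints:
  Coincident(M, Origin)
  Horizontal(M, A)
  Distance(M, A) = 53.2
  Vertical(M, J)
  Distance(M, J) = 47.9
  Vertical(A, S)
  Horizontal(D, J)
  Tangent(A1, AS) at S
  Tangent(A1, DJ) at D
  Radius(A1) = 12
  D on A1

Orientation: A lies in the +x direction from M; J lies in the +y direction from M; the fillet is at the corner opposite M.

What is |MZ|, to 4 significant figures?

54.65

M and J share the same x with |MJ| = 47.9 and J on the +y side, so J = (0.000, 47.90). The virtual corner opposite M is at (53.20, 47.90). Tangency of A1 to AS means the radius ZS is perpendicular to AS and tangency of A1 to DJ means the radius ZD is perpendicular to DJ, with radius 12.0, so the center Z sits 12.0 in from both sides at Z = (41.20, 35.90). Then |MZ| = |Z − M| = 54.65.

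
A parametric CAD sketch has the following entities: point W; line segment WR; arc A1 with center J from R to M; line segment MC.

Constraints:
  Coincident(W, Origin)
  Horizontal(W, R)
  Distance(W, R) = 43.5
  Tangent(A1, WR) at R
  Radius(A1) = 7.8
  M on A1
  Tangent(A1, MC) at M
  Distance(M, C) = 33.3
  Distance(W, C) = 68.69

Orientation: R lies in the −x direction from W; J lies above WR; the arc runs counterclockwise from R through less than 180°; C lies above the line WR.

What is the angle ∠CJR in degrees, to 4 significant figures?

158.3°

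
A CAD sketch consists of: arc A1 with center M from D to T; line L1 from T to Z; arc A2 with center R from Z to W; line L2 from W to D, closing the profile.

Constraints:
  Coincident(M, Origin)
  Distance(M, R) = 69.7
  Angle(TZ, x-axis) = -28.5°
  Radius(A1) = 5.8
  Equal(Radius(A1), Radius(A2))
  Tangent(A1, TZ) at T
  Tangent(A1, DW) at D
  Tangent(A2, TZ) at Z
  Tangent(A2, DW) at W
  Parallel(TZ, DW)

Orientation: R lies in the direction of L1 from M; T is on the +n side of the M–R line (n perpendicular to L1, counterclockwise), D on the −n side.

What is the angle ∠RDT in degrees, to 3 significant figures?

85.2°

M is at the origin and R lies 69.7 along u from M, so R = 69.7·u = (61.3, -33.3). Tangency of A1 to both parallel lines with radius 5.8 puts T and D at M ± 5.8·n: T = (2.77, 5.10), D = (-2.77, -5.10). Then cos ∠RDT = DR·DT / (|DR||DT|), giving 85.2°.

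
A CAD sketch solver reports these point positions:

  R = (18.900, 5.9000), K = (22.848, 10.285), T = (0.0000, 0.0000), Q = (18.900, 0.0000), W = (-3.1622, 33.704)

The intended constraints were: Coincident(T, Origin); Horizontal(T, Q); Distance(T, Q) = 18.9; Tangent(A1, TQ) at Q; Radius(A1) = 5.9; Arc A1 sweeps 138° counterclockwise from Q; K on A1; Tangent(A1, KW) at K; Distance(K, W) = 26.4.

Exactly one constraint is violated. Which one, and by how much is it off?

Distance(K, W) = 26.4 — off by 8.60.

T = (0.00, 0.00) ✓; T.y = 0.00, Q.y = 0.00 ✓; |TQ| = 18.90 ✓; ∠(RQ, QT) = 90.00° ✓; |RQ| = 5.900 ✓; bearing(R→K) − bearing(R→Q) = 138.0° ✓; |RK| = 5.900 ✓; ∠(RK, KW) = 90.00° ✓; |KW| = 35.00 ✗.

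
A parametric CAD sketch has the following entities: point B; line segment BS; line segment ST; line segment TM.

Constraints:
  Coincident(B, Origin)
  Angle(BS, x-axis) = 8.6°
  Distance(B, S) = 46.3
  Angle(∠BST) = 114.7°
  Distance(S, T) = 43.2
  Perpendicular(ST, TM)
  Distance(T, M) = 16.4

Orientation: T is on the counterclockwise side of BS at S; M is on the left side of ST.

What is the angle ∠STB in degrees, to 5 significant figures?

33.921°

B is at the origin; BS runs at 8.6° with length 46.3, so S = 46.3·(cos 8.6°, sin 8.6°) = (45.779, 6.9235). ∠BST = 114.7°, so ST runs at 8.6° + (180° − 114.7°) = 73.900° from the x-axis; with |ST| = 43.2, T = S + 43.2·(cos 73.900°, sin 73.900°) = (57.759, 48.429). Then cos ∠STB = TS·TB / (|TS||TB|), giving 33.921°.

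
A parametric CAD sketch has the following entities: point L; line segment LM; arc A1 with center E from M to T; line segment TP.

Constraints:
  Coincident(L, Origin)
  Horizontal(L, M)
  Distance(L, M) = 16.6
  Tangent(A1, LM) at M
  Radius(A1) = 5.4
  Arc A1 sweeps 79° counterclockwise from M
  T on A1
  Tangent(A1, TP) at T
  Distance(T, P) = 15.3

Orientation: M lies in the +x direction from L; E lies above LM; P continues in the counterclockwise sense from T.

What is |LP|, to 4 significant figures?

31.50

On A1, M sits at bearing -90° from E; a 79° counterclockwise sweep puts T at bearing -11°, so T = E + 5.4·(cos -11°, sin -11°) = (21.90, 4.370). Tangency of A1 to TP means the radius ET is perpendicular to TP, so TP runs along (−sin -11°, cos -11°); with |TP| = 15.3, P = (24.82, 19.39). Then |LP| = |P − L| = 31.50.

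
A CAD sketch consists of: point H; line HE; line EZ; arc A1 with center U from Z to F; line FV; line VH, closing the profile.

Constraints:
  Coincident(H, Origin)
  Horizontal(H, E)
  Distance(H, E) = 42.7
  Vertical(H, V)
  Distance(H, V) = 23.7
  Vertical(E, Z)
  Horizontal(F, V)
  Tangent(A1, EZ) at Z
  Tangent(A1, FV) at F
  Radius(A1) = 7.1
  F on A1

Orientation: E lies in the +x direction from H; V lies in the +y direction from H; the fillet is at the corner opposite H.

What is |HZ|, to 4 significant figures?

45.81

H is at the origin; HE is horizontal with |HE| = 42.7 and E on the +x side, so E = (42.70, 0.000). H and V share the same x with |HV| = 23.7 and V on the +y side, so V = (0.000, 23.70). The virtual corner opposite H is at (42.70, 23.70). Since A1 is tangent to EZ there, UZ ⟂ EZ and the tangent condition forces UF to be normal to FV, with radius 7.1, so the center U sits 7.1 in from both sides at U = (35.60, 16.60). That places the tangent points at Z = (42.70, 16.60) on EZ and F = (35.60, 23.70) on FV. Then |HZ| = |Z − H| = 45.81.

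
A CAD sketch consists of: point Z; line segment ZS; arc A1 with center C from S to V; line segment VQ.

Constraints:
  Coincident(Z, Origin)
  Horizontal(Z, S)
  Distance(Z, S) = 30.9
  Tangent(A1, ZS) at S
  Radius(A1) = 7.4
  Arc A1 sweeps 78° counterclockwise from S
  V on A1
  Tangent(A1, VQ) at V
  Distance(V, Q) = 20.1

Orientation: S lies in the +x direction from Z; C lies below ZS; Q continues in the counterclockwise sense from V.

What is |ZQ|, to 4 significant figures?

32.11

Z is at the origin; Z and S share the same y with |ZS| = 30.9 and S on the +x side, so S = (30.90, 0.000). Since A1 is tangent to ZS there, CS ⟂ ZS, so C = S + (0, -7.4) = (30.90, -7.400). On A1, S sits at bearing 90° from C; a 78° counterclockwise sweep puts V at bearing 168°, so V = C + 7.4·(cos 168°, sin 168°) = (23.66, -5.861). A1 meets VQ tangentially, so CV is at right angles to VQ, so VQ runs along (−sin 168°, cos 168°); with |VQ| = 20.1, Q = (19.48, -25.52). Then |ZQ| = |Q − Z| = 32.11.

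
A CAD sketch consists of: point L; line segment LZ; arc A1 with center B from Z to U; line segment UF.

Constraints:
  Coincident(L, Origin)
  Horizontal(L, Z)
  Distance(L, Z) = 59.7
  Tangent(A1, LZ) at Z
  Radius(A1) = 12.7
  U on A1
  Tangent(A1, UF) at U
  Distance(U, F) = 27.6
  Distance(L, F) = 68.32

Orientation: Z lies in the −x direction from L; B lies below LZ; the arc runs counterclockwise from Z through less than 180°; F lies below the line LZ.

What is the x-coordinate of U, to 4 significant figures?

-69.92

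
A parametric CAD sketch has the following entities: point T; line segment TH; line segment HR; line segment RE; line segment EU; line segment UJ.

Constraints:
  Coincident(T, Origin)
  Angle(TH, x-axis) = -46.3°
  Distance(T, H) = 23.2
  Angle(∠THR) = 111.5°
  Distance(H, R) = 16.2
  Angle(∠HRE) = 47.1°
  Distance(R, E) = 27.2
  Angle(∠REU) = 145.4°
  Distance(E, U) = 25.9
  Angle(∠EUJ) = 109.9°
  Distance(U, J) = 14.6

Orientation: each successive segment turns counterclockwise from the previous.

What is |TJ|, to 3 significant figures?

28.2

T is at the origin; TH runs at -46.3° with length 23.2, so H = (16.0, -16.8). ∠THR = 111.5° gives HR at 22.2° from the x-axis; with |HR| = 16.2, R = (31.0, -10.7). ∠HRE = 47.1° gives RE at 155° from the x-axis; with |RE| = 27.2, E = (6.36, 0.800). ∠REU = 145.4° gives EU at -170° from the x-axis; with |EU| = 25.9, U = (-19.2, -3.56). ∠EUJ = 109.9° gives UJ at -100° from the x-axis; with |UJ| = 14.6, J = (-21.8, -17.9). Then |TJ| = |J − T| = 28.2.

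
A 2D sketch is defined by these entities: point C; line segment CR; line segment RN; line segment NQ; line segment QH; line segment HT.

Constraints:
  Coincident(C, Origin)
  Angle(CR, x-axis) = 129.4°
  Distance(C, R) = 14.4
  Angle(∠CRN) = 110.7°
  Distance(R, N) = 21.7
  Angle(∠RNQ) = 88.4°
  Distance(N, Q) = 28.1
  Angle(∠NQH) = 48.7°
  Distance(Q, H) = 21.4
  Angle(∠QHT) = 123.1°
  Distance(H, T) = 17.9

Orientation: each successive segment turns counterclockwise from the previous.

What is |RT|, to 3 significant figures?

9.25

C is at the origin; CR runs at 129.4° with length 14.4, so R = (-9.14, 11.1). ∠CRN = 110.7° gives RN at -161° from the x-axis; with |RN| = 21.7, N = (-29.7, 4.17). ∠RNQ = 88.4° gives NQ at -69.7° from the x-axis; with |NQ| = 28.1, Q = (-19.9, -22.2). ∠NQH = 48.7° gives QH at 61.6° from the x-axis; with |QH| = 21.4, H = (-9.77, -3.36). ∠QHT = 123.1° gives HT at 118° from the x-axis; with |HT| = 17.9, T = (-18.3, 12.4). Then |RT| = |T − R| = 9.25.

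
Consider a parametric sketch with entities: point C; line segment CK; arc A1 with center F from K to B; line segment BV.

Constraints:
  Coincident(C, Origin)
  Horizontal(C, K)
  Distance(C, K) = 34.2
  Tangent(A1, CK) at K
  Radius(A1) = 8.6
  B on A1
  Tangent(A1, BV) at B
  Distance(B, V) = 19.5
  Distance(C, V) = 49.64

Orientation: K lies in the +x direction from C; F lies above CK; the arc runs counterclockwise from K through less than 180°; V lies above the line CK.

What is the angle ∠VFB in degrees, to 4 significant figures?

66.20°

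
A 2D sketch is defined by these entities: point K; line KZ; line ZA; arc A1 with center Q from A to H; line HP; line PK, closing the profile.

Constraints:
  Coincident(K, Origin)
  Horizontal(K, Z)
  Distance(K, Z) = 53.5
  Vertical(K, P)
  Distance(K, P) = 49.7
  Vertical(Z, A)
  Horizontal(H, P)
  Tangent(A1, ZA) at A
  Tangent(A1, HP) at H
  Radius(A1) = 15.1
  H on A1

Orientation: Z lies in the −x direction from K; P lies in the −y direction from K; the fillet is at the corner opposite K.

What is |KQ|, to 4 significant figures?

51.69

KP is vertical with |KP| = 49.7 and P on the −y side, so P = (0.000, -49.70). The virtual corner opposite K is at (-53.50, -49.70). A1 meets ZA tangentially, so QA is at right angles to ZA and the tangent condition forces QH to be normal to HP, with radius 15.1, so the center Q sits 15.1 in from both sides at Q = (-38.40, -34.60). Then |KQ| = |Q − K| = 51.69.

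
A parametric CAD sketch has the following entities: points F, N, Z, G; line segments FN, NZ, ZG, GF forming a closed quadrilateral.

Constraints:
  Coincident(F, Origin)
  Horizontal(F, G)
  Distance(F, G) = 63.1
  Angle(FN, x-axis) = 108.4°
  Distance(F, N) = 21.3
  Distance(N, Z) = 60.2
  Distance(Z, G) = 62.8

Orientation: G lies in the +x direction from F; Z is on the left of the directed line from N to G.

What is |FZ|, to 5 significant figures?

70.659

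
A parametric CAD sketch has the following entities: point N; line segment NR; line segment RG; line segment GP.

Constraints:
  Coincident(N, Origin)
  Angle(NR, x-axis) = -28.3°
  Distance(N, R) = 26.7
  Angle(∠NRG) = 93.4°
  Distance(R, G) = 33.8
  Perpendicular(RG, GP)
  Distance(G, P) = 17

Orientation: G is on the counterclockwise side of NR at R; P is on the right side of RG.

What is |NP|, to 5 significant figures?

56.192

∠NRG = 93.4°, so RG runs at -28.3° + (180° − 93.4°) = 58.300° from the x-axis; with |RG| = 33.8, G = R + 33.8·(cos 58.300°, sin 58.300°) = (41.270, 16.099). RG ⟂ GP; with |GP| = 17.0 on the right of RG, P = G + 17.0·(0.85081, -0.52547) = (55.733, 7.1662). Then |NP| = |P − N| = 56.192.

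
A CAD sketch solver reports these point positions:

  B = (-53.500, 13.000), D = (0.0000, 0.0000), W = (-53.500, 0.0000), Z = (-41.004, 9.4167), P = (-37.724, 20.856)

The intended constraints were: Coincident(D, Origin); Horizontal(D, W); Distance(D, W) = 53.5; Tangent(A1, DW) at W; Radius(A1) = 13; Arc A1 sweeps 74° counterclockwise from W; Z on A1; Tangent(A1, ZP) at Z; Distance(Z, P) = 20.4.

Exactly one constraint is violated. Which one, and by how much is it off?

Distance(Z, P) = 20.4 — off by 8.50.

D = (0.00, 0.00) ✓; D.y = 0.00, W.y = 0.00 ✓; |DW| = 53.50 ✓; ∠(BW, WD) = 90.00° ✓; |BW| = 13.00 ✓; bearing(B→Z) − bearing(B→W) = 74.00° ✓; |BZ| = 13.00 ✓; ∠(BZ, ZP) = 90.00° ✓; |ZP| = 11.90 ✗.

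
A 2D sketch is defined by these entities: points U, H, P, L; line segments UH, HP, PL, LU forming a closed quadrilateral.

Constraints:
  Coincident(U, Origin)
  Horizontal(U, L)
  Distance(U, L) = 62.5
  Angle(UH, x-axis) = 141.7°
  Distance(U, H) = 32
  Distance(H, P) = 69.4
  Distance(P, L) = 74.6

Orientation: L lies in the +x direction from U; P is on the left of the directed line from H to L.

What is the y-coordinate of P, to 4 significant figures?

65.63

Checks: |HP| = 69.40 ✓; |PL| = 74.60 ✓.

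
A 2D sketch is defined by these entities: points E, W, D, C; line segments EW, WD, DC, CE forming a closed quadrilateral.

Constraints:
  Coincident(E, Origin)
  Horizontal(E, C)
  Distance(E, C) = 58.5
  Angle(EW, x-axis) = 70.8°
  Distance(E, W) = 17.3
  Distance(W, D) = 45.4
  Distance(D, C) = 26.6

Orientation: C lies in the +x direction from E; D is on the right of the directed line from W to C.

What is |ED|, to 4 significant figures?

40.73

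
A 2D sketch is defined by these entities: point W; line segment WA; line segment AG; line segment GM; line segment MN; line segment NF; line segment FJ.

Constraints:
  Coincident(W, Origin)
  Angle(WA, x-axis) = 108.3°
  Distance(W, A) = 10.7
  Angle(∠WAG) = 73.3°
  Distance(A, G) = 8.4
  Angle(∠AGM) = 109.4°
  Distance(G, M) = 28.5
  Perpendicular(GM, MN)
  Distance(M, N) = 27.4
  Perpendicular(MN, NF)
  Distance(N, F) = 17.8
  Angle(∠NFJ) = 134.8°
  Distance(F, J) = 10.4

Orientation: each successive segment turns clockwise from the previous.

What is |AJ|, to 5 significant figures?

13.576

W is at the origin; WA runs at 108.3° with length 10.7, so A = (-3.3597, 10.159). ∠WAG = 73.3° gives AG at 1.6000° from the x-axis; with |AG| = 8.4, G = (5.0370, 10.393). ∠AGM = 109.4° gives GM at -69.000° from the x-axis; with |GM| = 28.5, M = (15.250, -16.214). The perpendicularity gives MN at right angles to GM, so MN runs at -159.00°; with |MN| = 27.4, N = (-10.330, -26.033). MN is perpendicular to NF, so NF runs at 111.00°; with |NF| = 17.8, F = (-16.709, -9.4152). ∠NFJ = 134.8° gives FJ at 65.800° from the x-axis; with |FJ| = 10.4, J = (-12.445, 0.070851). Then |AJ| = |J − A| = 13.576.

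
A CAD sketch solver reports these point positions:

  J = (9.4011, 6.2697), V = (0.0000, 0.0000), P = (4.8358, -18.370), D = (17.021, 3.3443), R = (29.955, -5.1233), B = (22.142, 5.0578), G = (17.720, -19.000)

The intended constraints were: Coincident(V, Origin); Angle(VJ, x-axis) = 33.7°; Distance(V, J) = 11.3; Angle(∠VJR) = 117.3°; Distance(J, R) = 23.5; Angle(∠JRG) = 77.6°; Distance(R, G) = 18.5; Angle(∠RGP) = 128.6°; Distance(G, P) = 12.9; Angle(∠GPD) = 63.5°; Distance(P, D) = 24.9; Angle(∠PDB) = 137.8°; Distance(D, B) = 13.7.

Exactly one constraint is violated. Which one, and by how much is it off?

Distance(D, B) = 13.7 — off by 8.30.

V = (0.00, 0.00) ✓; VJ at 33.70° ✓; |VJ| = 11.30 ✓; ∠VJR = 117.3° ✓; |JR| = 23.50 ✓; ∠JRG = 77.60° ✓; |RG| = 18.50 ✓; ∠RGP = 128.6° ✓; |GP| = 12.90 ✓; ∠GPD = 63.50° ✓; |PD| = 24.90 ✓; ∠PDB = 137.8° ✓; |DB| = 5.400 ✗.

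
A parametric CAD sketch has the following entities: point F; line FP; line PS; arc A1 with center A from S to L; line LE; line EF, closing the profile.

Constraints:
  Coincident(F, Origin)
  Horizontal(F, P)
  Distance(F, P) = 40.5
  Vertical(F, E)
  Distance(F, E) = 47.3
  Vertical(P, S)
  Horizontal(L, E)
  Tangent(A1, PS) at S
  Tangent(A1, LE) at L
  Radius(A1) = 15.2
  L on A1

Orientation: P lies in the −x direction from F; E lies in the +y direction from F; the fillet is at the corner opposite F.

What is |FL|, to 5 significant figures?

53.641

F is at the origin; F and P share the same y with |FP| = 40.5 and P on the −x side, so P = (-40.500, 0.0000). FE is vertical with |FE| = 47.3 and E on the +y side, so E = (0.0000, 47.300). The virtual corner opposite F is at (-40.500, 47.300). Since A1 is tangent to PS there, AS ⟂ PS and the tangent condition forces AL to be normal to LE, with radius 15.2, so the center A sits 15.2 in from both sides at A = (-25.300, 32.100). That places the tangent points at S = (-40.500, 32.100) on PS and L = (-25.300, 47.300) on LE. Then |FL| = |L − F| = 53.641.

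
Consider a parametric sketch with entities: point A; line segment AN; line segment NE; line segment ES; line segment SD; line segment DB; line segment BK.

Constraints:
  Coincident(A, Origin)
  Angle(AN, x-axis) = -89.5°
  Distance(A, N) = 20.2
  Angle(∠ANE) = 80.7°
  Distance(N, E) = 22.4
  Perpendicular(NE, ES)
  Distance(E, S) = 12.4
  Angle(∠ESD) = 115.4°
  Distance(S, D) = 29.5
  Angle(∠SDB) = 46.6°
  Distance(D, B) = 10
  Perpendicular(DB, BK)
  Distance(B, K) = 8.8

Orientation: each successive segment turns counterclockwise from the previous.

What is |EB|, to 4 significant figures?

28.22

A is at the origin; AN runs at -89.5° with length 20.2, so N = (0.1763, -20.20). ∠ANE = 80.7° gives NE at 9.800° from the x-axis; with |NE| = 22.4, E = (22.25, -16.39). NE is perpendicular to ES, so ES runs at 99.80°; with |ES| = 12.4, S = (20.14, -4.167). ∠ESD = 115.4° gives SD at 164.4° from the x-axis; with |SD| = 29.5, D = (-8.274, 3.766). ∠SDB = 46.6° gives DB at -62.20° from the x-axis; with |DB| = 10.0, B = (-3.611, -5.080). Then |EB| = |B − E| = 28.22.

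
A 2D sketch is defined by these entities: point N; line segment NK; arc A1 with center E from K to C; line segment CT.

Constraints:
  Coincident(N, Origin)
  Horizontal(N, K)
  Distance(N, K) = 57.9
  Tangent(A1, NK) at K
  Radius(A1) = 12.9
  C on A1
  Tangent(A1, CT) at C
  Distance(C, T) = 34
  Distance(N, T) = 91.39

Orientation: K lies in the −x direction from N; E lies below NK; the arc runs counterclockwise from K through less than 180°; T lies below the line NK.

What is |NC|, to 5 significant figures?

70.418

N is at the origin; NK is horizontal with |NK| = 57.9 and K on the −x side, so K = (-57.900, 0.0000). The tangent condition forces EK to be normal to NK, so E = K + (0, -12.9) = (-57.900, -12.900). Since EC ⟂ CT (tangency), |ET| = √(12.9² + 34.0²) = 36.365 regardless of where C sits on A1. So T lies on both circle(N, 91.39) and circle(E, 36.365); the below-NK intersection is T = (-82.189, -39.964). C is the foot of the tangent from T: C = (-69.933, -8.2499).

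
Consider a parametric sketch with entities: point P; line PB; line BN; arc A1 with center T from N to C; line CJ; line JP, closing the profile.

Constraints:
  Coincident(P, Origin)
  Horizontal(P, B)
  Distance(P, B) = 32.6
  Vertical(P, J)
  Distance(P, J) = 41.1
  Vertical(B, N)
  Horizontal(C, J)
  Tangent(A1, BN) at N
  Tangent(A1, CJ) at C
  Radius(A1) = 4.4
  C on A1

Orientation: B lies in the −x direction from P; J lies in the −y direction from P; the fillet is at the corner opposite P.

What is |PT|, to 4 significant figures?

46.28

PJ is vertical with |PJ| = 41.1 and J on the −y side, so J = (0.000, -41.10). The virtual corner opposite P is at (-32.60, -41.10). Since A1 is tangent to BN there, TN ⟂ BN and since A1 is tangent to CJ there, TC ⟂ CJ, with radius 4.4, so the center T sits 4.4 in from both sides at T = (-28.20, -36.70). Then |PT| = |T − P| = 46.28.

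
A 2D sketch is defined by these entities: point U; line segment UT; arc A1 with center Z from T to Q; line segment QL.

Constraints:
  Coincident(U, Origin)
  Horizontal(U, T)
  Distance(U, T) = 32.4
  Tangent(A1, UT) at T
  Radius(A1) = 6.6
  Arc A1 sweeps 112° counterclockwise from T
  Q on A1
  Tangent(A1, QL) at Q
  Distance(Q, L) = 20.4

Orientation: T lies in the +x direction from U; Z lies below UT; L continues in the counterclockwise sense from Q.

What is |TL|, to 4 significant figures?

28.03

On A1, T sits at bearing 90° from Z; a 112° counterclockwise sweep puts Q at bearing 202°, so Q = Z + 6.6·(cos 202°, sin 202°) = (26.28, -9.072). Tangency of A1 to QL means the radius ZQ is perpendicular to QL, so QL runs along (−sin 202°, cos 202°); with |QL| = 20.4, L = (33.92, -27.99). Then |TL| = |L − T| = 28.03.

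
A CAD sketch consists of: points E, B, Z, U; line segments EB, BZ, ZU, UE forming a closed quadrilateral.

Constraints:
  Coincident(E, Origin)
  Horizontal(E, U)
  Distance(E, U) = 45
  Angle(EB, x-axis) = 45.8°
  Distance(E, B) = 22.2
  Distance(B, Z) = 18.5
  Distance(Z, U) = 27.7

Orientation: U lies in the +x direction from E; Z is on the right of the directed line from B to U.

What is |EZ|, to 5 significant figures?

17.588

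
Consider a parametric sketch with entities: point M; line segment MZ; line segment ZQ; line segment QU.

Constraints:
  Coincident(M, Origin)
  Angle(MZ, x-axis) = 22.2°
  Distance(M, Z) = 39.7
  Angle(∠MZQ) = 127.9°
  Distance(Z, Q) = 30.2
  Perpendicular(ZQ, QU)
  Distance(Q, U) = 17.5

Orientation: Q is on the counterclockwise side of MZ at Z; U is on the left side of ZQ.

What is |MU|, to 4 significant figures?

56.31

∠MZQ = 127.9°, so ZQ runs at 22.2° + (180° − 127.9°) = 74.30° from the x-axis; with |ZQ| = 30.2, Q = Z + 30.2·(cos 74.30°, sin 74.30°) = (44.93, 44.07). The perpendicularity gives QU at right angles to ZQ; with |QU| = 17.5 on the left of ZQ, U = Q + 17.5·(-0.9627, 0.2706) = (28.08, 48.81). Then |MU| = |U − M| = 56.31.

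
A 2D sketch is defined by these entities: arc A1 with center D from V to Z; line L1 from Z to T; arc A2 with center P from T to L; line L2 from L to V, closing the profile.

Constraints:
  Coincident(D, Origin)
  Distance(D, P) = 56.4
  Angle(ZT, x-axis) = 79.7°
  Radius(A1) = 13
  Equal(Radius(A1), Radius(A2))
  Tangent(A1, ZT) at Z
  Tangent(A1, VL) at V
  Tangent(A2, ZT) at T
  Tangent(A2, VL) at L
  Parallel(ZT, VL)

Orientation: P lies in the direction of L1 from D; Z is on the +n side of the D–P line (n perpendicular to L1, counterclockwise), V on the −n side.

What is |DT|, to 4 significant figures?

57.88

Tangency of A1 to both parallel lines with radius 13.0 puts Z and V at D ± 13.0·n: Z = (-12.79, 2.324), V = (12.79, -2.324). Equal radii place T and L the same way about P: T = P + 13.0·n = (-2.706, 57.82), L = P − 13.0·n = (22.87, 53.17). Then |DT| = |T − D| = 57.88.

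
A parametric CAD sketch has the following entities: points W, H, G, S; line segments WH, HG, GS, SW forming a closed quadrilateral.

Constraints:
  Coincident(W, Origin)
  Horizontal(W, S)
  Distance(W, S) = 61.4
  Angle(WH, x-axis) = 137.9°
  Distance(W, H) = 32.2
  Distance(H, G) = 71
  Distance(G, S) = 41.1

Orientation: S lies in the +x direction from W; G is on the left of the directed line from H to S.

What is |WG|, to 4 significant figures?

58.94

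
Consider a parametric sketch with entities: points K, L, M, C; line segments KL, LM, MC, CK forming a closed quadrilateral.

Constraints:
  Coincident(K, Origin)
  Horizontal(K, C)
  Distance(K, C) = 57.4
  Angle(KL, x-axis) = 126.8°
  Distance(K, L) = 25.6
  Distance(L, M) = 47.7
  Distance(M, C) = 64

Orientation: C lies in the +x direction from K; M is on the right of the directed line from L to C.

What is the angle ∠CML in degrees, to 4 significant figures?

83.79°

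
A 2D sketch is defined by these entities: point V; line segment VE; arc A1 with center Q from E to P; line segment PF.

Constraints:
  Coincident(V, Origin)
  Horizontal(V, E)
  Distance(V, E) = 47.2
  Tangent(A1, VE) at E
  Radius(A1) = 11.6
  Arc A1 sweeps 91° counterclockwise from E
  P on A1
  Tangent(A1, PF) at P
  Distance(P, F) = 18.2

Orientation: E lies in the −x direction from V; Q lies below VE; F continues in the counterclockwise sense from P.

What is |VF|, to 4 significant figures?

65.73

On A1, E sits at bearing 90° from Q; a 91° counterclockwise sweep puts P at bearing 181°, so P = Q + 11.6·(cos 181°, sin 181°) = (-58.80, -11.80). Since A1 is tangent to PF there, QP ⟂ PF, so PF runs along (−sin 181°, cos 181°); with |PF| = 18.2, F = (-58.48, -30.00). Then |VF| = |F − V| = 65.73.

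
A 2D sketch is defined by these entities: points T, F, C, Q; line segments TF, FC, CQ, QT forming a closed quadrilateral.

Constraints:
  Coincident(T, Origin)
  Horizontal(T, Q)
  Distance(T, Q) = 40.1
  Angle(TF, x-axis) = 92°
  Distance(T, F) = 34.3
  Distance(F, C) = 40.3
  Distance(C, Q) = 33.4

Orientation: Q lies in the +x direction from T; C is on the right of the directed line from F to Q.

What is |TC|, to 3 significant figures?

8.78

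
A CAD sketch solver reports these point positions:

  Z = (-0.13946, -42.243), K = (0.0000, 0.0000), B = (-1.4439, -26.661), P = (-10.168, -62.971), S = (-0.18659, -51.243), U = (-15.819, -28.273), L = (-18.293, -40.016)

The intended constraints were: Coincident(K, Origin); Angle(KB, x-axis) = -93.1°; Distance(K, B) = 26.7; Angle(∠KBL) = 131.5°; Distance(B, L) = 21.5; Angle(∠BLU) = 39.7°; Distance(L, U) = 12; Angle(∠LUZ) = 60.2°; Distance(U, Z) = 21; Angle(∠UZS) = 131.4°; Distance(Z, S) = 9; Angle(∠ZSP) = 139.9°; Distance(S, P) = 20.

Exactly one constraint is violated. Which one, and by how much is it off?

Distance(S, P) = 20 — off by 4.60.

K = (0.00, 0.00) ✓; KB at -93.10° ✓; |KB| = 26.70 ✓; ∠KBL = 131.5° ✓; |BL| = 21.50 ✓; ∠BLU = 39.70° ✓; |LU| = 12.00 ✓; ∠LUZ = 60.20° ✓; |UZ| = 21.00 ✓; ∠UZS = 131.4° ✓; |ZS| = 9.000 ✓; ∠ZSP = 139.9° ✓; |SP| = 15.40 ✗.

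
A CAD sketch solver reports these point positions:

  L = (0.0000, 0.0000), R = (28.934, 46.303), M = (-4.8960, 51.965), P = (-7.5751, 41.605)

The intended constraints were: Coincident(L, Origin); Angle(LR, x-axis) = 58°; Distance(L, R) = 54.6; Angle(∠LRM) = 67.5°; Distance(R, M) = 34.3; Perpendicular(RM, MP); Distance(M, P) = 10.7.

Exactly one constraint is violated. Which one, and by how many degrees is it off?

Perpendicular(RM, MP) — off by 5.00°.

L = (0.00, 0.00) ✓; LR at 58.00° ✓; |LR| = 54.60 ✓; ∠LRM = 67.50° ✓; |RM| = 34.30 ✓; ∠(RM, MP) = 85.00° ✗; |MP| = 10.70 ✓.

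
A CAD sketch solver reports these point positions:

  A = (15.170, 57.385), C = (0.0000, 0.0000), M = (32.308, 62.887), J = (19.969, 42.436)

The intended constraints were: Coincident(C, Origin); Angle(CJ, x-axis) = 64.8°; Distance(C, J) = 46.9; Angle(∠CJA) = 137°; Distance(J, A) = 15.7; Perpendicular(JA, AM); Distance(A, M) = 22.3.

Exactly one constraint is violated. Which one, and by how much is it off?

Distance(A, M) = 22.3 — off by 4.30.

C = (0.00, 0.00) ✓; CJ at 64.80° ✓; |CJ| = 46.90 ✓; ∠CJA = 137.0° ✓; |JA| = 15.70 ✓; ∠(JA, AM) = 90.00° ✓; |AM| = 18.00 ✗.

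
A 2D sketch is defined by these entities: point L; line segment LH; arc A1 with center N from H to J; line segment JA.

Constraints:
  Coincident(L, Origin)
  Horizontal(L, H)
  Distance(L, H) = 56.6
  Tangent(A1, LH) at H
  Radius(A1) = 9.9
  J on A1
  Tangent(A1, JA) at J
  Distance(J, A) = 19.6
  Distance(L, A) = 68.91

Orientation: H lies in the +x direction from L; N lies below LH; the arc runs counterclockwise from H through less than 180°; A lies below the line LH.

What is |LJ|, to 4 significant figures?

51.55

L is at the origin; LH is horizontal with |LH| = 56.6 and H on the +x side, so H = (56.60, 0.000). The tangent condition forces NH to be normal to LH, so N = H + (0, -9.9) = (56.60, -9.900). Since NJ ⟂ JA (tangency), |NA| = √(9.9² + 19.6²) = 21.96 regardless of where J sits on A1. So A lies on both circle(L, 68.91) and circle(N, 21.96); the below-LH intersection is A = (61.37, -31.33). J is the foot of the tangent from A: J = (48.95, -16.18).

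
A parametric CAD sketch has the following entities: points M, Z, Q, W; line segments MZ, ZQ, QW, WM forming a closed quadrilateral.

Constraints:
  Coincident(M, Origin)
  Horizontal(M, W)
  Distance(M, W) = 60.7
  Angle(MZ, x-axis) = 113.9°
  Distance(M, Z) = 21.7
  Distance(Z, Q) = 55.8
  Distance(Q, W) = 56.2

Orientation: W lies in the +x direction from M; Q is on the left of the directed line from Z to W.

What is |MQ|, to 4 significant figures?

63.36

Checks: |ZQ| = 55.80 ✓; |QW| = 56.20 ✓.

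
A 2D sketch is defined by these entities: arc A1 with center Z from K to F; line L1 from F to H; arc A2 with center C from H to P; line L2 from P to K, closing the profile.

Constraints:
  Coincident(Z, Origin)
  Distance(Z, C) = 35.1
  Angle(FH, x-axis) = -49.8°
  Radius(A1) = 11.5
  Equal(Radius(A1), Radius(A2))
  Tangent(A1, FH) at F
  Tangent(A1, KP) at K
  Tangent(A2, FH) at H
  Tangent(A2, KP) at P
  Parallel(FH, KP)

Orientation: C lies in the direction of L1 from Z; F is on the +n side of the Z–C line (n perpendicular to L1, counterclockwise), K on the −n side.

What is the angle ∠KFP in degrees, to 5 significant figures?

56.764°

The slot axis is L1's direction at -49.8°, so u = (cos -49.8°, sin -49.8°) = (0.64546, -0.76380) and n = (−sin -49.8°, cos -49.8°) = (0.76380, 0.64546). Z is at the origin and C lies 35.1 along u from Z, so C = 35.1·u = (22.656, -26.809). Tangency of A1 to both parallel lines with radius 11.5 puts F and K at Z ± 11.5·n: F = (8.7837, 7.4228), K = (-8.7837, -7.4228). Equal radii place H and P the same way about C: H = C + 11.5·n = (31.439, -19.386), P = C − 11.5·n = (13.872, -34.232). Then cos ∠KFP = FK·FP / (|FK||FP|), giving 56.764°.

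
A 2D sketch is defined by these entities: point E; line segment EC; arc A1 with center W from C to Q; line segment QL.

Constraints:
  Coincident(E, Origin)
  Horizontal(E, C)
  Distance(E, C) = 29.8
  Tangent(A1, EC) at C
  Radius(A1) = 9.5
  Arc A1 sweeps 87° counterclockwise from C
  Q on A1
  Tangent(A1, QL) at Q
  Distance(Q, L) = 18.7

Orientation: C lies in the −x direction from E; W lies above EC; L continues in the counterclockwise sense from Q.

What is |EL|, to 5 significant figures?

33.762

E is at the origin; E and C share the same y with |EC| = 29.8 and C on the −x side, so C = (-29.800, 0.0000). A1 meets EC tangentially, so WC is at right angles to EC, so W = C + (0, 9.5) = (-29.800, 9.5000). On A1, C sits at bearing -90° from W; an 87° counterclockwise sweep puts Q at bearing -3°, so Q = W + 9.5·(cos -3°, sin -3°) = (-20.313, 9.0028). Since A1 is tangent to QL there, WQ ⟂ QL, so QL runs along (−sin -3°, cos -3°); with |QL| = 18.7, L = (-19.334, 27.677). Then |EL| = |L − E| = 33.762.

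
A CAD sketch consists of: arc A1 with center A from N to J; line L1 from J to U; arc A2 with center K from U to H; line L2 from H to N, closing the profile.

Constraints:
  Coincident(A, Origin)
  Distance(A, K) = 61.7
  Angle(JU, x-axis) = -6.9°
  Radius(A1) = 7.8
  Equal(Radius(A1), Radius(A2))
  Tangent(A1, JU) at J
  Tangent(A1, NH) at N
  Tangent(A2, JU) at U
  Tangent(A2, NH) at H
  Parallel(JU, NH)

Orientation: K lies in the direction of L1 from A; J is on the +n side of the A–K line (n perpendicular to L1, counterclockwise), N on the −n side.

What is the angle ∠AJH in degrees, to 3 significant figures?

75.8°

The slot axis is L1's direction at -6.9°, so u = (cos -6.9°, sin -6.9°) = (0.993, -0.120) and n = (−sin -6.9°, cos -6.9°) = (0.120, 0.993). A is at the origin and K lies 61.7 along u from A, so K = 61.7·u = (61.3, -7.41). Tangency of A1 to both parallel lines with radius 7.8 puts J and N at A ± 7.8·n: J = (0.937, 7.74), N = (-0.937, -7.74). Equal radii place U and H the same way about K: U = K + 7.8·n = (62.2, 0.331), H = K − 7.8·n = (60.3, -15.2). Then cos ∠AJH = JA·JH / (|JA||JH|), giving 75.8°.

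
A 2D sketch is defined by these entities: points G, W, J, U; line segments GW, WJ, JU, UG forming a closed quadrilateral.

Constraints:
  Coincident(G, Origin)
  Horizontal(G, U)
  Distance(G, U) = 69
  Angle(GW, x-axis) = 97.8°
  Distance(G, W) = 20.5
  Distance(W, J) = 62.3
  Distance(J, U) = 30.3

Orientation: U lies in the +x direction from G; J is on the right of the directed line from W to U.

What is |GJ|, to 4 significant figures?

49.32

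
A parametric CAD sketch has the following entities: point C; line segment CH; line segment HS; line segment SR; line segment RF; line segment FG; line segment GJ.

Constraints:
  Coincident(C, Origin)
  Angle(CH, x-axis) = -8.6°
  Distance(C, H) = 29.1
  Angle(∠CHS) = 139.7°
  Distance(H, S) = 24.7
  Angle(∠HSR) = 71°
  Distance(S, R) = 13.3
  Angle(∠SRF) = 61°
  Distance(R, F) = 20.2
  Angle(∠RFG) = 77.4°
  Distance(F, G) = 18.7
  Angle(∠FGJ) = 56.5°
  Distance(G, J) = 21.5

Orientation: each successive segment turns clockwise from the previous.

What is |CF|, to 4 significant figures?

35.99

C is at the origin; CH runs at -8.6° with length 29.1, so H = (28.77, -4.351). ∠CHS = 139.7° gives HS at -48.90° from the x-axis; with |HS| = 24.7, S = (45.01, -22.96). ∠HSR = 71.0° gives SR at -157.9° from the x-axis; with |SR| = 13.3, R = (32.69, -27.97). ∠SRF = 61.0° gives RF at 83.10° from the x-axis; with |RF| = 20.2, F = (35.11, -7.915). Then |CF| = |F − C| = 35.99.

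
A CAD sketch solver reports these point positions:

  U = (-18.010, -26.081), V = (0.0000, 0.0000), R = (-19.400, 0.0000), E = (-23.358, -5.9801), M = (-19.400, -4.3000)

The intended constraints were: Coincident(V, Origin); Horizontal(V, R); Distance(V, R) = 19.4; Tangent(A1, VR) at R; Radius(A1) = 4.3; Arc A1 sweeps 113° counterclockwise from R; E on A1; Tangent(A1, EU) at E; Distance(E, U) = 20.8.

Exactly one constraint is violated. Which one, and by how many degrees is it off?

Tangent(A1, EU) at E — off by 8.10°.

V = (0.00, 0.00) ✓; V.y = 0.00, R.y = 0.00 ✓; |VR| = 19.40 ✓; ∠(MR, RV) = 90.00° ✓; |MR| = 4.300 ✓; bearing(M→E) − bearing(M→R) = 113.0° ✓; |ME| = 4.300 ✓; ∠(ME, EU) = 98.10° ✗; |EU| = 20.80 ✓.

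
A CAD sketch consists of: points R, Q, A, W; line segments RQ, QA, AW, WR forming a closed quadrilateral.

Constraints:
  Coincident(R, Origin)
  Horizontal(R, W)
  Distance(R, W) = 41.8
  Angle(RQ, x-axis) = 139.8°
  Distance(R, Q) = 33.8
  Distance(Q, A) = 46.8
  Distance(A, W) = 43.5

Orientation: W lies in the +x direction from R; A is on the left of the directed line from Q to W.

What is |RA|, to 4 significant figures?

41.16

Checks: RQ at 139.8° ✓; |QA| = 46.80 ✓; |AW| = 43.50 ✓.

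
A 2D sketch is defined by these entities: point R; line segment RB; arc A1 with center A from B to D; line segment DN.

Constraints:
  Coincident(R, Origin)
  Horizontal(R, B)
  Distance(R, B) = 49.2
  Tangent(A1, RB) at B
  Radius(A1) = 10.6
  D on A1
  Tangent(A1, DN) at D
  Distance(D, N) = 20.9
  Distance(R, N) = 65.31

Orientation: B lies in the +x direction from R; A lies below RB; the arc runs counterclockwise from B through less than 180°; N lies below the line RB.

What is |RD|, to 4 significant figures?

45.43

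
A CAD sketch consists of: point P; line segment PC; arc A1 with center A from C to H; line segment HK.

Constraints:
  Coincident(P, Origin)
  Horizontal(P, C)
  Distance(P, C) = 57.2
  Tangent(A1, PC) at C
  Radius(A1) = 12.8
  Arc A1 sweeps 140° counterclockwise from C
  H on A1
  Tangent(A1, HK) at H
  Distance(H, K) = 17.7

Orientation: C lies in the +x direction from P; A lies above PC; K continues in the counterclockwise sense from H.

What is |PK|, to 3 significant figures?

62.0

P is at the origin; PC is horizontal with |PC| = 57.2 and C on the +x side, so C = (57.2, 0.00). A1 meets PC tangentially, so AC is at right angles to PC, so A = C + (0, 12.8) = (57.2, 12.8). On A1, C sits at bearing -90° from A; a 140° counterclockwise sweep puts H at bearing 50°, so H = A + 12.8·(cos 50°, sin 50°) = (65.4, 22.6). A1 meets HK tangentially, so AH is at right angles to HK, so HK runs along (−sin 50°, cos 50°); with |HK| = 17.7, K = (51.9, 34.0). Then |PK| = |K − P| = 62.0.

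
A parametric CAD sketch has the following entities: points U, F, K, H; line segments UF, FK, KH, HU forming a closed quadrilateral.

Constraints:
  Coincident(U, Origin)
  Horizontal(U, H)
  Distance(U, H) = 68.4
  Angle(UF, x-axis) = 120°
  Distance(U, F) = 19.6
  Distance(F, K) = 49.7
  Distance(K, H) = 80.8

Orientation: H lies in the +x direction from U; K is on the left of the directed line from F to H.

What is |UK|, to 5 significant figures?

62.018

Checks: |FK| = 49.70 ✓; |KH| = 80.80 ✓.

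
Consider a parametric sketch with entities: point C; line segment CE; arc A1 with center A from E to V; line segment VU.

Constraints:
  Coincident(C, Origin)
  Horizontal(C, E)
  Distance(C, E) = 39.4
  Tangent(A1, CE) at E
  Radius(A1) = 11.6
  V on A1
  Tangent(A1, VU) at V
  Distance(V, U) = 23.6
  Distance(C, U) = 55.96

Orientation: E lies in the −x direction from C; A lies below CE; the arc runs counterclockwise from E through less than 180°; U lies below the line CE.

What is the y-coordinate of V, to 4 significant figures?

-15.98

Checks: |AV| = 11.60 ✓; ∠(AV, VU) = 90.00° ✓; |VU| = 23.60 ✓; |CU| = 55.96 ✓.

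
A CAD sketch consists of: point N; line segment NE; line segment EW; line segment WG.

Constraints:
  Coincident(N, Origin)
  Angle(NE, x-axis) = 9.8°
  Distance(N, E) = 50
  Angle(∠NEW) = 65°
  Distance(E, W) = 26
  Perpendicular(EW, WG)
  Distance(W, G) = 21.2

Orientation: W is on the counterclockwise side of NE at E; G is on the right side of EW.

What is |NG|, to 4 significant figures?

66.69

N is at the origin; NE runs at 9.8° with length 50.0, so E = 50.0·(cos 9.8°, sin 9.8°) = (49.27, 8.510). ∠NEW = 65.0°, so EW runs at 9.8° + (180° − 65.0°) = 124.8° from the x-axis; with |EW| = 26.0, W = E + 26.0·(cos 124.8°, sin 124.8°) = (34.43, 29.86). EW is perpendicular to WG; with |WG| = 21.2 on the right of EW, G = W + 21.2·(0.8211, 0.5707) = (51.84, 41.96). Then |NG| = |G − N| = 66.69.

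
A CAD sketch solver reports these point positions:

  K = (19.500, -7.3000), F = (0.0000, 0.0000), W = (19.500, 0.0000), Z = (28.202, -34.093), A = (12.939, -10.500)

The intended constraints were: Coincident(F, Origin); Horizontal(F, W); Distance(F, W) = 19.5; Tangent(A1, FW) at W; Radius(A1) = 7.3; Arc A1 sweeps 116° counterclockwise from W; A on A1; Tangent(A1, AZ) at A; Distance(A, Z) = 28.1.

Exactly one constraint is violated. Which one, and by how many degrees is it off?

Tangent(A1, AZ) at A — off by 6.90°.

F = (0.00, 0.00) ✓; F.y = 0.00, W.y = 0.00 ✓; |FW| = 19.50 ✓; ∠(KW, WF) = 90.00° ✓; |KW| = 7.300 ✓; bearing(K→A) − bearing(K→W) = 116.0° ✓; |KA| = 7.300 ✓; ∠(KA, AZ) = 83.10° ✗; |AZ| = 28.10 ✓.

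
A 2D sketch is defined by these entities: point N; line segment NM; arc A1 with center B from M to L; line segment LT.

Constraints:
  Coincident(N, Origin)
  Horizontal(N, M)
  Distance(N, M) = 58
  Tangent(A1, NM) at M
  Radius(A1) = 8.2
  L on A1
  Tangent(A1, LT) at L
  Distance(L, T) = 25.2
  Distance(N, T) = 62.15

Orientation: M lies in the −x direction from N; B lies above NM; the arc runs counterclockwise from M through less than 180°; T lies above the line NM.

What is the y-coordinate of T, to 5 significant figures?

34.016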